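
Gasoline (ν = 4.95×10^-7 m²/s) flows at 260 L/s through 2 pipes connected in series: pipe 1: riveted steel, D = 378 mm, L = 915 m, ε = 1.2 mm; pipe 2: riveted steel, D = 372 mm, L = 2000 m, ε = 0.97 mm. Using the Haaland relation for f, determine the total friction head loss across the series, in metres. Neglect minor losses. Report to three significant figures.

Pipe 1: V = 2.317 m/s, Re = 1.77×10^6, ε/D = 0.00317, f = 0.02671, h_1 = f(L/D)V²/2g = 17.69 m
Pipe 2: V = 2.392 m/s, Re = 1.80×10^6, ε/D = 0.00261, f = 0.02529, h_2 = f(L/D)V²/2g = 39.66 m
Series → Q common, losses add: H = Σh = 57.34 m

H ≈ 57.3 m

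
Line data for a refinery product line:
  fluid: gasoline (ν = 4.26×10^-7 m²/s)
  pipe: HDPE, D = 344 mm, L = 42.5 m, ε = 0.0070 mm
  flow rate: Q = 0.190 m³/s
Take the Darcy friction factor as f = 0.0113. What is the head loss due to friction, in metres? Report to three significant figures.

V = 4Q/(πD²) = 4·0.190/(π·0.344²) = 2.044 m/s
h_f = f(L/D)V²/(2g) = 0.01130·(42.5/0.344)·2.044²/(2·9.81) = 0.2974 m

h_f ≈ 0.297 m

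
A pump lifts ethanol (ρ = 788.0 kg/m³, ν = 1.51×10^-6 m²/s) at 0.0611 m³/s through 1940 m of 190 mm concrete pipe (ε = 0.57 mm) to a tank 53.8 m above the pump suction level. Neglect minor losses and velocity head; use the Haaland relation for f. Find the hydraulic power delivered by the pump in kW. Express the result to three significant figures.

P_hyd ≈ 55.8 kW

V = 4Q/(πD²) = 2.155 m/s; Re = 2.71×10^5; ε/D = 0.00300; f = 0.02666
h_f = f(L/D)V²/2g = 64.44 m
Total head H = z + h_f = 53.8 + 64.44 = 118.2 m
P_hyd = ρgQH = 788.0·9.81·0.0611·118.2 = 55.85 kW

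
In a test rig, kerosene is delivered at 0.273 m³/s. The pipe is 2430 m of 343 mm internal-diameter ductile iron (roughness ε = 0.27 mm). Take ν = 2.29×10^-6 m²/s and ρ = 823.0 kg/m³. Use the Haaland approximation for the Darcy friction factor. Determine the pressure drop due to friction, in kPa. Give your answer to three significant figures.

V = 4Q/(πD²) = 4·0.273/(π·0.343²) = 2.955 m/s
Re = VD/ν = 2.955·0.343/2.29×10^-6 = 4.43×10^5 → turbulent
ε/D = 0.27/343 = 7.87×10^-4
Haaland: f = 0.01927
h_f = f(L/D)V²/(2g) = 0.01927·(2430/0.343)·2.955²/(2·9.81) = 60.74 m
Δp = ρg·h_f = 823.0·9.81·60.74 = 490.4 kPa

Δp ≈ 490 kPa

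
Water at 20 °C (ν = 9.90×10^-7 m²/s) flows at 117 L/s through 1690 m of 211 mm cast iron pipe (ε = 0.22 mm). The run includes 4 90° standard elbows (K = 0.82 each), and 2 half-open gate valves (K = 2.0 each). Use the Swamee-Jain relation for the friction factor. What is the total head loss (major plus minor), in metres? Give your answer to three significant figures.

H_L ≈ 97.2 m

V = 4Q/(πD²) = 3.346 m/s; V²/2g = 0.5706 m
Re = 7.13×10^5, ε/D = 0.00104 → f = 0.02035 (Swamee-Jain)
Major: h_f = f(L/D)·V²/2g = 0.02035·8009·0.5706 = 93.02 m
Minor: ΣK = 7.28; h_m = ΣK·V²/2g = 4.154 m
Total H_L = 93.02 + 4.154 = 97.18 m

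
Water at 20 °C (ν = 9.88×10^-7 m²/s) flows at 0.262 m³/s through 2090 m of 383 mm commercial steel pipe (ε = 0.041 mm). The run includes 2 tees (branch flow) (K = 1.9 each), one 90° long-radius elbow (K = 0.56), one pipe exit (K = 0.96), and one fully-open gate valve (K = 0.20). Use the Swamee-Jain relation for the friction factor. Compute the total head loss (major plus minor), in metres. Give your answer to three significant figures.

H_L ≈ 21.2 m

V = 4Q/(πD²) = 2.274 m/s; V²/2g = 0.2636 m
Re = 8.82×10^5, ε/D = 1.07×10^-4 → f = 0.01375 (Swamee-Jain)
Major: h_f = f(L/D)·V²/2g = 0.01375·5457·0.2636 = 19.78 m
Minor: ΣK = 5.52; h_m = ΣK·V²/2g = 1.455 m
Total H_L = 19.78 + 1.455 = 21.24 m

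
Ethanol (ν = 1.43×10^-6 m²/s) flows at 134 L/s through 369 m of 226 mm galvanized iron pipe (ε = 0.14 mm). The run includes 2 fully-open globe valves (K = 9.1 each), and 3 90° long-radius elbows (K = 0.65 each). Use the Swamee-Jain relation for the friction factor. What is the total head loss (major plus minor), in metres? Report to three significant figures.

V = 4Q/(πD²) = 3.340 m/s; V²/2g = 0.5687 m
Re = 5.28×10^5, ε/D = 6.19×10^-4 → f = 0.01844 (Swamee-Jain)
Major: h_f = f(L/D)·V²/2g = 0.01844·1633·0.5687 = 17.12 m
Minor: ΣK = 20.1; h_m = ΣK·V²/2g = 11.46 m
Total H_L = 17.12 + 11.46 = 28.58 m

H_L ≈ 28.6 m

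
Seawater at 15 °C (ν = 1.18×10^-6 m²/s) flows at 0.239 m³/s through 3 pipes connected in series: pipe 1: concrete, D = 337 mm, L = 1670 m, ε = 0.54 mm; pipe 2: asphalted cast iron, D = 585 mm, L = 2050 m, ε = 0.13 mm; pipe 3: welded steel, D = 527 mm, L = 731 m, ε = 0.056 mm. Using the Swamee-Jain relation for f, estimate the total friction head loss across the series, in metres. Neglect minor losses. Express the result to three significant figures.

Pipe 1: V = 2.679 m/s, Re = 7.65×10^5, ε/D = 0.00160, f = 0.02247, h_1 = f(L/D)V²/2g = 40.75 m
Pipe 2: V = 0.8892 m/s, Re = 4.41×10^5, ε/D = 2.22×10^-4, f = 0.01588, h_2 = f(L/D)V²/2g = 2.243 m
Pipe 3: V = 1.096 m/s, Re = 4.89×10^5, ε/D = 1.06×10^-4, f = 0.01458, h_3 = f(L/D)V²/2g = 1.237 m
Series → Q common, losses add: H = Σh = 44.23 m

H ≈ 44.2 m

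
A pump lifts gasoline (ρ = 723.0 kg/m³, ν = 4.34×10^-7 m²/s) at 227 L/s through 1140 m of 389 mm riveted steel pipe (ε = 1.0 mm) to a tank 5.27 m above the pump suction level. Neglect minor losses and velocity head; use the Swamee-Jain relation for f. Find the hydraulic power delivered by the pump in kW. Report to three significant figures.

P_hyd ≈ 30.6 kW

V = 4Q/(πD²) = 1.910 m/s; Re = 1.71×10^6; ε/D = 0.00257; f = 0.02520
h_f = f(L/D)V²/2g = 13.73 m
Total head H = z + h_f = 5.27 + 13.73 = 19.00 m
P_hyd = ρgQH = 723.0·9.81·0.227·19.00 = 30.60 kW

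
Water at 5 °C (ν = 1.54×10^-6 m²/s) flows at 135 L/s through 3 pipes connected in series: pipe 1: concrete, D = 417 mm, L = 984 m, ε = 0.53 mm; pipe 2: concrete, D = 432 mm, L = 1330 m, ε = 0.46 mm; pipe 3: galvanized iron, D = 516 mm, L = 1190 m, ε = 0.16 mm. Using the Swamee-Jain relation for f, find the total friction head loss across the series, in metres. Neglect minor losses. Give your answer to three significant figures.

Pipe 1: V = 0.9885 m/s, Re = 2.68×10^5, ε/D = 0.00127, f = 0.02190, h_1 = f(L/D)V²/2g = 2.574 m
Pipe 2: V = 0.9210 m/s, Re = 2.58×10^5, ε/D = 0.00106, f = 0.02116, h_2 = f(L/D)V²/2g = 2.816 m
Pipe 3: V = 0.6456 m/s, Re = 2.16×10^5, ε/D = 3.10×10^-4, f = 0.01770, h_3 = f(L/D)V²/2g = 0.8670 m
Series → Q common, losses add: H = Σh = 6.257 m

H ≈ 6.26 m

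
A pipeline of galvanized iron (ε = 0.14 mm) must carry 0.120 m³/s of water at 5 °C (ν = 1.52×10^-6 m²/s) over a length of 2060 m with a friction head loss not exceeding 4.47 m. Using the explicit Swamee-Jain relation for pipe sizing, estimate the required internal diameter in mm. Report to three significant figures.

Swamee-Jain (Type III): D = 0.66·[ε^1.25·(LQ²/(gh_f))^4.75 + ν·Q^9.4·(L/(gh_f))^5.2]^0.04
LQ²/(gh_f) = 0.6765; L/(gh_f) = 46.98
Term 1 = ε^1.25·(…)^4.75 = 2.38×10^-6; Term 2 = ν·Q^9.4·(…)^5.2 = 1.66×10^-6
D = 0.66·(2.38×10^-6 + 1.66×10^-6)^0.04 = 0.4016 m = 402 mm
Check: V = 0.947 m/s, Re = 2.50×10^5, f = 0.01768, h_f = 4.15 m ≈ 4.47 m ✓

D ≈ 402 mm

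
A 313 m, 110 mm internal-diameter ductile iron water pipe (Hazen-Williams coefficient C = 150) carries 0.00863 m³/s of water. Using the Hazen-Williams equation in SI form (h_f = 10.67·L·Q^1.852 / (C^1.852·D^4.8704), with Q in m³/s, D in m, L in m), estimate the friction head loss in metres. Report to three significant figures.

h_f = 10.67·313·0.00863^1.852 / (150^1.852·0.110^4.8704) = 2.187 m

h_f ≈ 2.19 m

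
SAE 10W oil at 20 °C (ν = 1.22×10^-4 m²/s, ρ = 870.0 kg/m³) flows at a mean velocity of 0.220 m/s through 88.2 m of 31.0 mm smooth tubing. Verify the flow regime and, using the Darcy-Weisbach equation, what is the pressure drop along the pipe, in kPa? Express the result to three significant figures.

Δp ≈ 68.6 kPa

Re = VD/ν = 0.220·0.03100/1.22×10^-4 = 55.9 → laminar (Re < 2300)
f = 64/Re = 1.145
h_f = f(L/D)V²/(2g) = 1.145·(88.2/0.03100)·0.220²/(2·9.81) = 8.035 m
Δp = ρg·h_f = 870.0·9.81·8.035 = 68.58 kPa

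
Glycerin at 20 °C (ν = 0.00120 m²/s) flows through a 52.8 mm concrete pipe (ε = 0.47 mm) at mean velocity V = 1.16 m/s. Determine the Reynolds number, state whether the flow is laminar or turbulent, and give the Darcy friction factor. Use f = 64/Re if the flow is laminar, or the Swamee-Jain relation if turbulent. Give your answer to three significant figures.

Re ≈ 51.0; laminar; f = 64/Re ≈ 1.25

Re = VD/ν = 1.160·0.0528/0.00120 = 51.0
Re < 2300 → laminar → f = 64/Re = 1.254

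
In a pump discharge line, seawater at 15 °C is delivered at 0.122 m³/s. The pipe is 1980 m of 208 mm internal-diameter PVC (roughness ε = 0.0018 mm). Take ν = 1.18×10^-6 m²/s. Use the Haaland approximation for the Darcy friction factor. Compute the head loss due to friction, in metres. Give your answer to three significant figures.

V = 4Q/(πD²) = 4·0.122/(π·0.208²) = 3.590 m/s
Re = VD/ν = 3.590·0.208/1.18×10^-6 = 6.33×10^5 → turbulent
ε/D = 0.0018/208 = 8.65×10^-6
Haaland: f = 0.01264
h_f = f(L/D)V²/(2g) = 0.01264·(1980/0.208)·3.590²/(2·9.81) = 79.08 m

h_f ≈ 79.1 m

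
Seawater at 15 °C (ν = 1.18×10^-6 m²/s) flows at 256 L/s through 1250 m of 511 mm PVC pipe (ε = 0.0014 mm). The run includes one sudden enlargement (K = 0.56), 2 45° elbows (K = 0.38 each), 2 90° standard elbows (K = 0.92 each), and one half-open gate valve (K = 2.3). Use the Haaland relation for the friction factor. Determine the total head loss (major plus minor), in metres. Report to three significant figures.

H_L ≈ 2.94 m

V = 4Q/(πD²) = 1.248 m/s; V²/2g = 0.07942 m
Re = 5.41×10^5, ε/D = 2.74×10^-6 → f = 0.01291 (Haaland)
Major: h_f = f(L/D)·V²/2g = 0.01291·2446·0.07942 = 2.509 m
Minor: ΣK = 5.46; h_m = ΣK·V²/2g = 0.4336 m
Total H_L = 2.509 + 0.4336 = 2.942 m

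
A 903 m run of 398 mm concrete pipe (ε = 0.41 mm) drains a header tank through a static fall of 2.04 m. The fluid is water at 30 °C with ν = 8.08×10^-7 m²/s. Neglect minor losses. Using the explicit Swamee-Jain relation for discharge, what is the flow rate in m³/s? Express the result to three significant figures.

Swamee-Jain (Type II): Q = -0.965·√(gD⁵h_f/L)·ln[ε/(3.7D) + √(3.17ν²L/(gD³h_f))]
√(gD⁵h_f/L) = √(9.81·0.398⁵·2.04/903) = 0.01488
ε/(3.7D) = 2.78×10^-4; √(3.17ν²L/(gD³h_f)) = 3.85×10^-5
Q = -0.965·0.01488·ln(3.169×10^-4) = 0.1157 m³/s
Check: V = 0.930 m/s, Re = 4.58×10^5, f = 0.02054, h_f = 2.05 m ≈ 2.04 m ✓

Q ≈ 0.116 m³/s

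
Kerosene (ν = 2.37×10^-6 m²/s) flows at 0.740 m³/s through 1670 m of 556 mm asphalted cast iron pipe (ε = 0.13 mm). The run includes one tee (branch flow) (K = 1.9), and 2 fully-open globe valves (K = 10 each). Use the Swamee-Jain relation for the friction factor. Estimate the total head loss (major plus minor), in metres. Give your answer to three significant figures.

V = 4Q/(πD²) = 3.048 m/s; V²/2g = 0.4735 m
Re = 7.15×10^5, ε/D = 2.34×10^-4 → f = 0.01542 (Swamee-Jain)
Major: h_f = f(L/D)·V²/2g = 0.01542·3004·0.4735 = 21.93 m
Minor: ΣK = 21.9; h_m = ΣK·V²/2g = 10.37 m
Total H_L = 21.93 + 10.37 = 32.30 m

H_L ≈ 32.3 m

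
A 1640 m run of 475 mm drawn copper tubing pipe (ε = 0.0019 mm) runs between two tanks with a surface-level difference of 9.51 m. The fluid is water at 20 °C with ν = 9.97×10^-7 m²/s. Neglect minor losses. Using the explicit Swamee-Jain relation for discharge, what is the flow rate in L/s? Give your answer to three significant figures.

Swamee-Jain (Type II): Q = -0.965·√(gD⁵h_f/L)·ln[ε/(3.7D) + √(3.17ν²L/(gD³h_f))]
√(gD⁵h_f/L) = √(9.81·0.475⁵·9.51/1640) = 0.03709
ε/(3.7D) = 1.08×10^-6; √(3.17ν²L/(gD³h_f)) = 2.27×10^-5
Q = -0.965·0.03709·ln(2.382×10^-5) = 0.3810 m³/s
Check: V = 2.15 m/s, Re = 1.02×10^6, f = 0.01166, h_f = 9.49 m ≈ 9.51 m ✓

Q ≈ 381 L/s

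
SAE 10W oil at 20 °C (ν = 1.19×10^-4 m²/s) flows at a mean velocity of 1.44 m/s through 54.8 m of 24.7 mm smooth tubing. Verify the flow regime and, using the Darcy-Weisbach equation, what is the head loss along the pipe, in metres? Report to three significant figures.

Re = VD/ν = 1.44·0.02470/1.19×10^-4 = 299 → laminar (Re < 2300)
f = 64/Re = 0.2141
h_f = f(L/D)V²/(2g) = 0.2141·(54.8/0.02470)·1.44²/(2·9.81) = 50.21 m

h_f ≈ 50.2 m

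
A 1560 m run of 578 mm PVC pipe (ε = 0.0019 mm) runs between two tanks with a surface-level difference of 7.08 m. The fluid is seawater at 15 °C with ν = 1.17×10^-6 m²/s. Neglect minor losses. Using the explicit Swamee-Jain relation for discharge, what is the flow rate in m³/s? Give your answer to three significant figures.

Swamee-Jain (Type II): Q = -0.965·√(gD⁵h_f/L)·ln[ε/(3.7D) + √(3.17ν²L/(gD³h_f))]
√(gD⁵h_f/L) = √(9.81·0.578⁵·7.08/1560) = 0.05359
ε/(3.7D) = 8.88×10^-7; √(3.17ν²L/(gD³h_f)) = 2.25×10^-5
Q = -0.965·0.05359·ln(2.335×10^-5) = 0.5515 m³/s
Check: V = 2.10 m/s, Re = 1.04×10^6, f = 0.01162, h_f = 7.06 m ≈ 7.08 m ✓

Q ≈ 0.552 m³/s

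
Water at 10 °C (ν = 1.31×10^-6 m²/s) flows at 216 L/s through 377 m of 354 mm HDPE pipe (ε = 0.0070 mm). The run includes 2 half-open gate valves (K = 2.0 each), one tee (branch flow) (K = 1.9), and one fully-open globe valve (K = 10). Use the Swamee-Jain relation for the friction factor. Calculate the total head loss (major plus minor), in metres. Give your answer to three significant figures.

H_L ≈ 7.31 m

V = 4Q/(πD²) = 2.195 m/s; V²/2g = 0.2455 m
Re = 5.93×10^5, ε/D = 1.98×10^-5 → f = 0.01305 (Swamee-Jain)
Major: h_f = f(L/D)·V²/2g = 0.01305·1065·0.2455 = 3.410 m
Minor: ΣK = 15.9; h_m = ΣK·V²/2g = 3.903 m
Total H_L = 3.410 + 3.903 = 7.314 m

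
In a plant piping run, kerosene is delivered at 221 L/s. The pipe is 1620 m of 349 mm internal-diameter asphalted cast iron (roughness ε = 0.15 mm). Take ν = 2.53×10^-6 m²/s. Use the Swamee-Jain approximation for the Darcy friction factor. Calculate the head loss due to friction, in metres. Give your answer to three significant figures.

h_f ≈ 22.5 m

V = 4Q/(πD²) = 4·0.221/(π·0.349²) = 2.310 m/s
Re = VD/ν = 2.310·0.349/2.53×10^-6 = 3.19×10^5 → turbulent
ε/D = 0.15/349 = 4.30×10^-4
Swamee-Jain: f = 0.01783
h_f = f(L/D)V²/(2g) = 0.01783·(1620/0.349)·2.310²/(2·9.81) = 22.51 m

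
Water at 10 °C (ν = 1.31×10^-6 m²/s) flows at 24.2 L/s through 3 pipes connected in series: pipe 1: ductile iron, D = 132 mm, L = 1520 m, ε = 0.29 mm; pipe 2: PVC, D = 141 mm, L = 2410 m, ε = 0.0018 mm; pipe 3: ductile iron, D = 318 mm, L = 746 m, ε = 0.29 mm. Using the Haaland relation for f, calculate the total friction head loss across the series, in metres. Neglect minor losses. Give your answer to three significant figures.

Pipe 1: V = 1.768 m/s, Re = 1.78×10^5, ε/D = 0.00220, f = 0.02489, h_1 = f(L/D)V²/2g = 45.68 m
Pipe 2: V = 1.550 m/s, Re = 1.67×10^5, ε/D = 1.28×10^-5, f = 0.01613, h_2 = f(L/D)V²/2g = 33.75 m
Pipe 3: V = 0.3047 m/s, Re = 7.40×10^4, ε/D = 9.12×10^-4, f = 0.02235, h_3 = f(L/D)V²/2g = 0.2481 m
Series → Q common, losses add: H = Σh = 79.68 m

H ≈ 79.7 m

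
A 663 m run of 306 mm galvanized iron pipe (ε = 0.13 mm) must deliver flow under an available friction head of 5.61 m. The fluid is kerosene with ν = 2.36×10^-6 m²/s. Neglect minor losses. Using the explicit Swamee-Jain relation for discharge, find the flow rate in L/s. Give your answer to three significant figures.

Swamee-Jain (Type II): Q = -0.965·√(gD⁵h_f/L)·ln[ε/(3.7D) + √(3.17ν²L/(gD³h_f))]
√(gD⁵h_f/L) = √(9.81·0.306⁵·5.61/663) = 0.01492
ε/(3.7D) = 1.15×10^-4; √(3.17ν²L/(gD³h_f)) = 8.62×10^-5
Q = -0.965·0.01492·ln(2.010×10^-4) = 0.1226 m³/s
Check: V = 1.67 m/s, Re = 2.16×10^5, f = 0.01839, h_f = 5.64 m ≈ 5.61 m ✓

Q ≈ 123 L/s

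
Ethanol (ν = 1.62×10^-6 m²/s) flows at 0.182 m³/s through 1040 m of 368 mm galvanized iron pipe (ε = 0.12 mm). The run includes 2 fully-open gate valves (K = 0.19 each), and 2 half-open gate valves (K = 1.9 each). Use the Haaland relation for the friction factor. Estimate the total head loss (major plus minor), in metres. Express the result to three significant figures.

V = 4Q/(πD²) = 1.711 m/s; V²/2g = 0.1492 m
Re = 3.89×10^5, ε/D = 3.26×10^-4 → f = 0.01664 (Haaland)
Major: h_f = f(L/D)·V²/2g = 0.01664·2826·0.1492 = 7.017 m
Minor: ΣK = 4.18; h_m = ΣK·V²/2g = 0.6238 m
Total H_L = 7.017 + 0.6238 = 7.641 m

H_L ≈ 7.64 m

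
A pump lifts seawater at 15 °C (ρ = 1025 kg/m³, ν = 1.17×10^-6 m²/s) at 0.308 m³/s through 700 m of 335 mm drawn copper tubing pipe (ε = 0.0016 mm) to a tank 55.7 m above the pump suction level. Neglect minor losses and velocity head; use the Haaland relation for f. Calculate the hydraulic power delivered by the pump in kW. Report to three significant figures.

V = 4Q/(πD²) = 3.494 m/s; Re = 1.00×10^6; ε/D = 4.78×10^-6; f = 0.01167
h_f = f(L/D)V²/2g = 15.17 m
Total head H = z + h_f = 55.7 + 15.17 = 70.87 m
P_hyd = ρgQH = 1025·9.81·0.308·70.87 = 219.5 kW

P_hyd ≈ 219 kW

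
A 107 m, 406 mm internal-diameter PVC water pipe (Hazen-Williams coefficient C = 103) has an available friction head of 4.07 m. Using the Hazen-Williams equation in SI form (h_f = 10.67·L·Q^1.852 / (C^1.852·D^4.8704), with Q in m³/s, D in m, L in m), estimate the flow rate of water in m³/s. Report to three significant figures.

Q ≈ 0.459 m³/s

Rearranging: Q = [h_f·C^1.852·D^4.8704 / (10.67·L)]^(1/1.852)
Q = [4.07·103^1.852·0.406^4.8704 / (10.67·107)]^0.540 = 0.4587 m³/s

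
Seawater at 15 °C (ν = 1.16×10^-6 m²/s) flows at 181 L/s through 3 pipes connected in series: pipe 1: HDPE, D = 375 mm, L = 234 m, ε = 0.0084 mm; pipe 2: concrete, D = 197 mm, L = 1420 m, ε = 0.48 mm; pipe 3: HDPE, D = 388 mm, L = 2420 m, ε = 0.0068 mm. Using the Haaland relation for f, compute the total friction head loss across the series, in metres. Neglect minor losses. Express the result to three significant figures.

Pipe 1: V = 1.639 m/s, Re = 5.30×10^5, ε/D = 2.24×10^-5, f = 0.01321, h_1 = f(L/D)V²/2g = 1.128 m
Pipe 2: V = 5.938 m/s, Re = 1.01×10^6, ε/D = 0.00244, f = 0.02489, h_2 = f(L/D)V²/2g = 322.4 m
Pipe 3: V = 1.531 m/s, Re = 5.12×10^5, ε/D = 1.75×10^-5, f = 0.01322, h_3 = f(L/D)V²/2g = 9.846 m
Series → Q common, losses add: H = Σh = 333.4 m

H ≈ 333 m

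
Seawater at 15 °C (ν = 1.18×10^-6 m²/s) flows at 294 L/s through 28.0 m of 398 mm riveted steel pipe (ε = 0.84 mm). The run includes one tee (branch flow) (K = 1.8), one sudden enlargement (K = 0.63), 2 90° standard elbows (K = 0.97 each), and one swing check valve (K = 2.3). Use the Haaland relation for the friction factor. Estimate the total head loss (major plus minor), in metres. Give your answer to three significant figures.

V = 4Q/(πD²) = 2.363 m/s; V²/2g = 0.2846 m
Re = 7.97×10^5, ε/D = 0.00211 → f = 0.02400 (Haaland)
Major: h_f = f(L/D)·V²/2g = 0.02400·70.35·0.2846 = 0.4806 m
Minor: ΣK = 6.67; h_m = ΣK·V²/2g = 1.898 m
Total H_L = 0.4806 + 1.898 = 2.379 m

H_L ≈ 2.38 m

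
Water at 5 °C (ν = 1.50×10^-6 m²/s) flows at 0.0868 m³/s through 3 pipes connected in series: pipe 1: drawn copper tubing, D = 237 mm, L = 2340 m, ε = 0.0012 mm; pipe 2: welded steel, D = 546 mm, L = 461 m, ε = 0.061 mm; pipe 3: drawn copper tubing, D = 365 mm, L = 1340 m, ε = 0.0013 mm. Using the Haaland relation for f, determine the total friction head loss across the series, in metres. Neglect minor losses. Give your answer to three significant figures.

H ≈ 29.9 m

Pipe 1: V = 1.968 m/s, Re = 3.11×10^5, ε/D = 5.06×10^-6, f = 0.01429, h_1 = f(L/D)V²/2g = 27.84 m
Pipe 2: V = 0.3707 m/s, Re = 1.35×10^5, ε/D = 1.12×10^-4, f = 0.01736, h_2 = f(L/D)V²/2g = 0.1027 m
Pipe 3: V = 0.8296 m/s, Re = 2.02×10^5, ε/D = 3.56×10^-6, f = 0.01549, h_3 = f(L/D)V²/2g = 1.995 m
Series → Q common, losses add: H = Σh = 29.93 m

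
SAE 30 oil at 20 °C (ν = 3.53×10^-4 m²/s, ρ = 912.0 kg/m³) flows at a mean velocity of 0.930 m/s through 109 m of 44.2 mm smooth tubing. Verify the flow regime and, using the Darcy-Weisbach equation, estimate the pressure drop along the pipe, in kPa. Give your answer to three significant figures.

Δp ≈ 535 kPa

Re = VD/ν = 0.930·0.04420/3.53×10^-4 = 116 → laminar (Re < 2300)
f = 64/Re = 0.5496
h_f = f(L/D)V²/(2g) = 0.5496·(109/0.04420)·0.930²/(2·9.81) = 59.75 m
Δp = ρg·h_f = 912.0·9.81·59.75 = 534.5 kPa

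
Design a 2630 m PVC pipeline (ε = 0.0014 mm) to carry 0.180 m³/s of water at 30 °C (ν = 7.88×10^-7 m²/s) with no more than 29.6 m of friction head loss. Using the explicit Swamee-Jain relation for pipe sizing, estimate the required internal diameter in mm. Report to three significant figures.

D ≈ 312 mm

Swamee-Jain (Type III): D = 0.66·[ε^1.25·(LQ²/(gh_f))^4.75 + ν·Q^9.4·(L/(gh_f))^5.2]^0.04
LQ²/(gh_f) = 0.2935; L/(gh_f) = 9.057
Term 1 = ε^1.25·(…)^4.75 = 1.42×10^-10; Term 2 = ν·Q^9.4·(…)^5.2 = 7.46×10^-9
D = 0.66·(1.42×10^-10 + 7.46×10^-9)^0.04 = 0.3124 m = 312 mm
Check: V = 2.35 m/s, Re = 9.31×10^5, f = 0.01186, h_f = 28.0 m ≈ 29.6 m ✓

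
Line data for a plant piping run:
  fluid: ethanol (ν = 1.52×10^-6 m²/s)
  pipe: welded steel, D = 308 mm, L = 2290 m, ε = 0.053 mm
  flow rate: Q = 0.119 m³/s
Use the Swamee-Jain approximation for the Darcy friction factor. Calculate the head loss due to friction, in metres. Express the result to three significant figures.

V = 4Q/(πD²) = 4·0.119/(π·0.308²) = 1.597 m/s
Re = VD/ν = 1.597·0.308/1.52×10^-6 = 3.24×10^5 → turbulent
ε/D = 0.053/308 = 1.72×10^-4
Swamee-Jain: f = 0.01594
h_f = f(L/D)V²/(2g) = 0.01594·(2290/0.308)·1.597²/(2·9.81) = 15.41 m

h_f ≈ 15.4 m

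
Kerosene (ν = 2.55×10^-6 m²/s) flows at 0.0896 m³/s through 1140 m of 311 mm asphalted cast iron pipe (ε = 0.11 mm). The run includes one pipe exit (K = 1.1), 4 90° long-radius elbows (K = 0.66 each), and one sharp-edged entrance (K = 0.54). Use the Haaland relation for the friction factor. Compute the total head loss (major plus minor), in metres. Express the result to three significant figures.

V = 4Q/(πD²) = 1.179 m/s; V²/2g = 0.07091 m
Re = 1.44×10^5, ε/D = 3.54×10^-4 → f = 0.01851 (Haaland)
Major: h_f = f(L/D)·V²/2g = 0.01851·3666·0.07091 = 4.811 m
Minor: ΣK = 4.28; h_m = ΣK·V²/2g = 0.3035 m
Total H_L = 4.811 + 0.3035 = 5.114 m

H_L ≈ 5.11 m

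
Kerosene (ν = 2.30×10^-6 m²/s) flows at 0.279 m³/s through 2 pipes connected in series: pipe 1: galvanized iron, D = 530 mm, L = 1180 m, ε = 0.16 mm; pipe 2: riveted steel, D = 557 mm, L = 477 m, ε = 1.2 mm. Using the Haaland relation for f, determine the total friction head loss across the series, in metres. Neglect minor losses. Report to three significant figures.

H ≈ 4.46 m

Pipe 1: V = 1.265 m/s, Re = 2.91×10^5, ε/D = 3.02×10^-4, f = 0.01686, h_1 = f(L/D)V²/2g = 3.060 m
Pipe 2: V = 1.145 m/s, Re = 2.77×10^5, ε/D = 0.00215, f = 0.02448, h_2 = f(L/D)V²/2g = 1.401 m
Series → Q common, losses add: H = Σh = 4.461 m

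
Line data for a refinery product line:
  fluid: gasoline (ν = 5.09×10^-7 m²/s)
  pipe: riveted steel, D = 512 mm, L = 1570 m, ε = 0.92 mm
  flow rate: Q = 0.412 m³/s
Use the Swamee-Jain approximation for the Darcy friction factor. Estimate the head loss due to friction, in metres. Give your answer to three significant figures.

V = 4Q/(πD²) = 4·0.412/(π·0.512²) = 2.001 m/s
Re = VD/ν = 2.001·0.512/5.09×10^-7 = 2.01×10^6 → turbulent
ε/D = 0.92/512 = 0.00180
Swamee-Jain: f = 0.02292
h_f = f(L/D)V²/(2g) = 0.02292·(1570/0.512)·2.001²/(2·9.81) = 14.34 m

h_f ≈ 14.3 m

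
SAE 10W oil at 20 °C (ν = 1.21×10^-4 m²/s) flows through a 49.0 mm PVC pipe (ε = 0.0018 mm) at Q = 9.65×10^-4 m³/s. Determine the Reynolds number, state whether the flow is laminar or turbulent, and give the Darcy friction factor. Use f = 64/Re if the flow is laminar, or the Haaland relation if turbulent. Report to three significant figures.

V = 4Q/(πD²) = 0.5117 m/s
Re = VD/ν = 0.5117·0.0490/1.21×10^-4 = 207
Re < 2300 → laminar → f = 64/Re = 0.3088

Re ≈ 207; laminar; f = 64/Re ≈ 0.309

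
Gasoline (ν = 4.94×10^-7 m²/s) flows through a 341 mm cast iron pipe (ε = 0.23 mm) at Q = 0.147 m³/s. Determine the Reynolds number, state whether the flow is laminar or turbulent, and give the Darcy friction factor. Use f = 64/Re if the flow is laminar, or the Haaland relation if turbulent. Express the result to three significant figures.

Re ≈ 1.11×10^6; turbulent; f ≈ 0.0182

V = 4Q/(πD²) = 1.610 m/s
Re = VD/ν = 1.610·0.341/4.94×10^-7 = 1.11×10^6
Re > 4000 → turbulent; ε/D = 6.74×10^-4
Haaland: f = 0.01824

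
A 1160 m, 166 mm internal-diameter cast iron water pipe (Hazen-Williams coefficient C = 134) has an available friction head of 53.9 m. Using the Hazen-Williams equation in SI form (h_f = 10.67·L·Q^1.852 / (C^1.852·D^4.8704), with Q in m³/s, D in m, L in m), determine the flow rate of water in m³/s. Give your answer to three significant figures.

Q ≈ 0.0633 m³/s

Rearranging: Q = [h_f·C^1.852·D^4.8704 / (10.67·L)]^(1/1.852)
Q = [53.9·134^1.852·0.166^4.8704 / (10.67·1160)]^0.540 = 0.06328 m³/s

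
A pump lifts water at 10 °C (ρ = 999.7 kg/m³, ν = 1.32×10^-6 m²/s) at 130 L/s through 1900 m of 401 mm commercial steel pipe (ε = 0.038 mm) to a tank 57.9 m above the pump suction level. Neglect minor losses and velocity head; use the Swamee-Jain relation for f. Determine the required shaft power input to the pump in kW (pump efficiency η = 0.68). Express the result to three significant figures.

P_shaft ≈ 116 kW

V = 4Q/(πD²) = 1.029 m/s; Re = 3.13×10^5; ε/D = 9.48×10^-5; f = 0.01530
h_f = f(L/D)V²/2g = 3.914 m
Total head H = z + h_f = 57.9 + 3.914 = 61.81 m
P_hyd = ρgQH = 999.7·9.81·0.130·61.81 = 78.81 kW
P_shaft = P_hyd/η = 78.81/0.68 = 115.9 kW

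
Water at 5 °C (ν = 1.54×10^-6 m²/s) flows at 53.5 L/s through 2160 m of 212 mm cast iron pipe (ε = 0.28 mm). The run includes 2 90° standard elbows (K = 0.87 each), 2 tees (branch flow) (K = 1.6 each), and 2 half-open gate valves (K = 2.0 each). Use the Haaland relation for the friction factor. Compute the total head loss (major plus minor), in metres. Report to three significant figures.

V = 4Q/(πD²) = 1.516 m/s; V²/2g = 0.1171 m
Re = 2.09×10^5, ε/D = 0.00132 → f = 0.02207 (Haaland)
Major: h_f = f(L/D)·V²/2g = 0.02207·10189·0.1171 = 26.33 m
Minor: ΣK = 8.94; h_m = ΣK·V²/2g = 1.047 m
Total H_L = 26.33 + 1.047 = 27.37 m

H_L ≈ 27.4 m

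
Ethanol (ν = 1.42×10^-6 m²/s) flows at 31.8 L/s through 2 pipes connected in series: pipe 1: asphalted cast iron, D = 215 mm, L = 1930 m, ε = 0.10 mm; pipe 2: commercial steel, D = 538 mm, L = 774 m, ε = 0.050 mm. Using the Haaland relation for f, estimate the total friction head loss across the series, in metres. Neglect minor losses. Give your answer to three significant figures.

Pipe 1: V = 0.8759 m/s, Re = 1.33×10^5, ε/D = 4.65×10^-4, f = 0.01924, h_1 = f(L/D)V²/2g = 6.754 m
Pipe 2: V = 0.1399 m/s, Re = 5.30×10^4, ε/D = 9.29×10^-5, f = 0.02071, h_2 = f(L/D)V²/2g = 0.02972 m
Series → Q common, losses add: H = Σh = 6.784 m

H ≈ 6.78 m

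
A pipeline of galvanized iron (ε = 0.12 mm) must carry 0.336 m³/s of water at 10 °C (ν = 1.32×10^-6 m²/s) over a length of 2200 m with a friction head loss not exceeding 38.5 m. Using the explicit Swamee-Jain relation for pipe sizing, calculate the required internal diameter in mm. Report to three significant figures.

Swamee-Jain (Type III): D = 0.66·[ε^1.25·(LQ²/(gh_f))^4.75 + ν·Q^9.4·(L/(gh_f))^5.2]^0.04
LQ²/(gh_f) = 0.6576; L/(gh_f) = 5.825
Term 1 = ε^1.25·(…)^4.75 = 1.72×10^-6; Term 2 = ν·Q^9.4·(…)^5.2 = 4.44×10^-7
D = 0.66·(1.72×10^-6 + 4.44×10^-7)^0.04 = 0.3917 m = 392 mm
Check: V = 2.79 m/s, Re = 8.27×10^5, f = 0.01595, h_f = 35.5 m ≈ 38.5 m ✓

D ≈ 392 mm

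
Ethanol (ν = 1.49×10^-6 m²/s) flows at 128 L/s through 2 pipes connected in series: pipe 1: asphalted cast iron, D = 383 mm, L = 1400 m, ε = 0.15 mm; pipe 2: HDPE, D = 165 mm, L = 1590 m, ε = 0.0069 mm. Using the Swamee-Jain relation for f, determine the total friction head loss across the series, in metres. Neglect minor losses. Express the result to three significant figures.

H ≈ 236 m

Pipe 1: V = 1.111 m/s, Re = 2.86×10^5, ε/D = 3.92×10^-4, f = 0.01775, h_1 = f(L/D)V²/2g = 4.081 m
Pipe 2: V = 5.986 m/s, Re = 6.63×10^5, ε/D = 4.18×10^-5, f = 0.01320, h_2 = f(L/D)V²/2g = 232.2 m
Series → Q common, losses add: H = Σh = 236.3 m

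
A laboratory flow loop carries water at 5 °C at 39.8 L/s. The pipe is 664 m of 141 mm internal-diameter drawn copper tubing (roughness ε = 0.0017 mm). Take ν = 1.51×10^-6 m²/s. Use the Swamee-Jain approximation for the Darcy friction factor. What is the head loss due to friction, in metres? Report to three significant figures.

V = 4Q/(πD²) = 4·0.0398/(π·0.141²) = 2.549 m/s
Re = VD/ν = 2.549·0.141/1.51×10^-6 = 2.38×10^5 → turbulent
ε/D = 0.0017/141 = 1.21×10^-5
Swamee-Jain: f = 0.01514
h_f = f(L/D)V²/(2g) = 0.01514·(664/0.141)·2.549²/(2·9.81) = 23.61 m

h_f ≈ 23.6 m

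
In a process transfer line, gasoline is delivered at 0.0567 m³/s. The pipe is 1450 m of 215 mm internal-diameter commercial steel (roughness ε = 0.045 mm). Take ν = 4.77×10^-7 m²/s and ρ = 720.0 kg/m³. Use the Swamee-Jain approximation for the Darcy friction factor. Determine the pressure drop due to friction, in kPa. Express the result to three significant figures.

V = 4Q/(πD²) = 4·0.0567/(π·0.215²) = 1.562 m/s
Re = VD/ν = 1.562·0.215/4.77×10^-7 = 7.04×10^5 → turbulent
ε/D = 0.045/215 = 2.09×10^-4
Swamee-Jain: f = 0.01520
h_f = f(L/D)V²/(2g) = 0.01520·(1450/0.215)·1.562²/(2·9.81) = 12.74 m
Δp = ρg·h_f = 720.0·9.81·12.74 = 89.99 kPa

Δp ≈ 90.0 kPa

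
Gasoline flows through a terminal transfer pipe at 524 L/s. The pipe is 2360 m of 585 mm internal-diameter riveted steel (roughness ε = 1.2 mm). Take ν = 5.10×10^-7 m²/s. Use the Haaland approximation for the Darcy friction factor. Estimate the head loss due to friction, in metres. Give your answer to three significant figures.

h_f ≈ 18.5 m

V = 4Q/(πD²) = 4·0.524/(π·0.585²) = 1.950 m/s
Re = VD/ν = 1.950·0.585/5.10×10^-7 = 2.24×10^6 → turbulent
ε/D = 1.2/585 = 0.00205
Haaland: f = 0.02370
h_f = f(L/D)V²/(2g) = 0.02370·(2360/0.585)·1.950²/(2·9.81) = 18.52 m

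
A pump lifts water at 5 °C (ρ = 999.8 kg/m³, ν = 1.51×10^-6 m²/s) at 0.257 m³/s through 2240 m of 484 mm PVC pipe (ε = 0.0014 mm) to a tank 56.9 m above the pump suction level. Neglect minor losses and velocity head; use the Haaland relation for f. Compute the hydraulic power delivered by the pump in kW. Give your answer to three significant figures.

V = 4Q/(πD²) = 1.397 m/s; Re = 4.48×10^5; ε/D = 2.89×10^-6; f = 0.01335
h_f = f(L/D)V²/2g = 6.146 m
Total head H = z + h_f = 56.9 + 6.146 = 63.05 m
P_hyd = ρgQH = 999.8·9.81·0.257·63.05 = 158.9 kW

P_hyd ≈ 159 kW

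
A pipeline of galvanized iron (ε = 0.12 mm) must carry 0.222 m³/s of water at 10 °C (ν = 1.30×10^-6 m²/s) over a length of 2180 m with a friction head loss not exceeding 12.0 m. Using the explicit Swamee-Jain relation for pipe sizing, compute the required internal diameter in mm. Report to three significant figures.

Swamee-Jain (Type III): D = 0.66·[ε^1.25·(LQ²/(gh_f))^4.75 + ν·Q^9.4·(L/(gh_f))^5.2]^0.04
LQ²/(gh_f) = 0.9127; L/(gh_f) = 18.52
Term 1 = ε^1.25·(…)^4.75 = 8.14×10^-6; Term 2 = ν·Q^9.4·(…)^5.2 = 3.64×10^-6
D = 0.66·(8.14×10^-6 + 3.64×10^-6)^0.04 = 0.4192 m = 419 mm
Check: V = 1.61 m/s, Re = 5.19×10^5, f = 0.01622, h_f = 11.1 m ≈ 12.0 m ✓

D ≈ 419 mm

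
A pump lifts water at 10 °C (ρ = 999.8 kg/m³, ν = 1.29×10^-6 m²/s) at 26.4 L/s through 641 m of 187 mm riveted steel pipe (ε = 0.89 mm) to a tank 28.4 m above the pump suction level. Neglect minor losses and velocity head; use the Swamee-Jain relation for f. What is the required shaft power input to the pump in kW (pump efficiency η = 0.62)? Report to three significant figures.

P_shaft ≈ 13.9 kW

V = 4Q/(πD²) = 0.9612 m/s; Re = 1.39×10^5; ε/D = 0.00476; f = 0.03083
h_f = f(L/D)V²/2g = 4.978 m
Total head H = z + h_f = 28.4 + 4.978 = 33.38 m
P_hyd = ρgQH = 999.8·9.81·0.0264·33.38 = 8.643 kW
P_shaft = P_hyd/η = 8.643/0.62 = 13.94 kW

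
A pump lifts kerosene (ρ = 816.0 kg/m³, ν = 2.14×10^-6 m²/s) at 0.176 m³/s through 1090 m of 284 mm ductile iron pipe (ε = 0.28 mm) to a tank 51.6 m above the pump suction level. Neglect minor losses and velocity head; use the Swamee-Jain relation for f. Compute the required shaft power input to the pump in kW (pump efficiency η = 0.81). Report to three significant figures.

P_shaft ≈ 144 kW

V = 4Q/(πD²) = 2.778 m/s; Re = 3.69×10^5; ε/D = 9.86×10^-4; f = 0.02051
h_f = f(L/D)V²/2g = 30.97 m
Total head H = z + h_f = 51.6 + 30.97 = 82.57 m
P_hyd = ρgQH = 816.0·9.81·0.176·82.57 = 116.3 kW
P_shaft = P_hyd/η = 116.3/0.81 = 143.6 kW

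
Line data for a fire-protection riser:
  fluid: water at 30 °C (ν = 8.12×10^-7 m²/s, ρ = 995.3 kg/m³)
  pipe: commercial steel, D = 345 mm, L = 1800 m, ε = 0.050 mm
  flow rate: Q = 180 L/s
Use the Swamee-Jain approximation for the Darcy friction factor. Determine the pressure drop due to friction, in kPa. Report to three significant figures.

Δp ≈ 138 kPa

V = 4Q/(πD²) = 4·0.180/(π·0.345²) = 1.926 m/s
Re = VD/ν = 1.926·0.345/8.12×10^-7 = 8.18×10^5 → turbulent
ε/D = 0.050/345 = 1.45×10^-4
Swamee-Jain: f = 0.01433
h_f = f(L/D)V²/(2g) = 0.01433·(1800/0.345)·1.926²/(2·9.81) = 14.13 m
Δp = ρg·h_f = 995.3·9.81·14.13 = 137.9 kPa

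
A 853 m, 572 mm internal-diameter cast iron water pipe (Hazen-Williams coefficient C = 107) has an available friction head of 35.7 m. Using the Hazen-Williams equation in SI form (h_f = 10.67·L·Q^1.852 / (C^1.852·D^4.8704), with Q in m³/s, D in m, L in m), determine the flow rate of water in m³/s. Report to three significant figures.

Rearranging: Q = [h_f·C^1.852·D^4.8704 / (10.67·L)]^(1/1.852)
Q = [35.7·107^1.852·0.572^4.8704 / (10.67·853)]^0.540 = 1.236 m³/s

Q ≈ 1.24 m³/s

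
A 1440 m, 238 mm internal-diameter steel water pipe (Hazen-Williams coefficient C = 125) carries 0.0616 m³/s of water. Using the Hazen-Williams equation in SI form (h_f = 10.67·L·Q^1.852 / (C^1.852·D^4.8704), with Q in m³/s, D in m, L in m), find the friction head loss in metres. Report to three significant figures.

h_f ≈ 12.5 m

h_f = 10.67·1440·0.0616^1.852 / (125^1.852·0.238^4.8704) = 12.52 m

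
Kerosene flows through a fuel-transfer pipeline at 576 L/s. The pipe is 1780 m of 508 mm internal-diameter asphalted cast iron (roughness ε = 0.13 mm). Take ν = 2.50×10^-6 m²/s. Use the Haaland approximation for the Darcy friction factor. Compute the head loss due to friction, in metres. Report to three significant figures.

V = 4Q/(πD²) = 4·0.576/(π·0.508²) = 2.842 m/s
Re = VD/ν = 2.842·0.508/2.50×10^-6 = 5.77×10^5 → turbulent
ε/D = 0.13/508 = 2.56×10^-4
Haaland: f = 0.01564
h_f = f(L/D)V²/(2g) = 0.01564·(1780/0.508)·2.842²/(2·9.81) = 22.55 m

h_f ≈ 22.6 m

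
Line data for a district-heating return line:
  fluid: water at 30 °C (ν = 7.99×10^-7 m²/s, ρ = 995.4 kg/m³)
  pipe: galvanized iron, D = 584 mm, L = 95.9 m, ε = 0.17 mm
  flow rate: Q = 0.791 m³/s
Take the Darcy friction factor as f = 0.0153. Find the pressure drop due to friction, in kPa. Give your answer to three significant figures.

Δp ≈ 10.9 kPa

V = 4Q/(πD²) = 4·0.791/(π·0.584²) = 2.953 m/s
h_f = f(L/D)V²/(2g) = 0.01530·(95.9/0.584)·2.953²/(2·9.81) = 1.117 m
Δp = ρg·h_f = 995.4·9.81·1.117 = 10.90 kPa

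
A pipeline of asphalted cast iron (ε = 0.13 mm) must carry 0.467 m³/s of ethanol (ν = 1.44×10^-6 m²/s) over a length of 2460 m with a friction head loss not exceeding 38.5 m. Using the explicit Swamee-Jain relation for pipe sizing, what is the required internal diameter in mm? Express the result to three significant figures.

D ≈ 455 mm

Swamee-Jain (Type III): D = 0.66·[ε^1.25·(LQ²/(gh_f))^4.75 + ν·Q^9.4·(L/(gh_f))^5.2]^0.04
LQ²/(gh_f) = 1.420; L/(gh_f) = 6.513
Term 1 = ε^1.25·(…)^4.75 = 7.35×10^-5; Term 2 = ν·Q^9.4·(…)^5.2 = 1.91×10^-5
D = 0.66·(7.35×10^-5 + 1.91×10^-5)^0.04 = 0.4552 m = 455 mm
Check: V = 2.87 m/s, Re = 9.07×10^5, f = 0.01570, h_f = 35.6 m ≈ 38.5 m ✓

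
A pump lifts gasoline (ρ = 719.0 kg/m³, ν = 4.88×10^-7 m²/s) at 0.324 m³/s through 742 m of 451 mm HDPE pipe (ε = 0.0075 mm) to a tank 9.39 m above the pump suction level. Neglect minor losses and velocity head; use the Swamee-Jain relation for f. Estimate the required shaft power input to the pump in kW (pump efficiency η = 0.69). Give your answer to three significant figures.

P_shaft ≈ 43.7 kW

V = 4Q/(πD²) = 2.028 m/s; Re = 1.87×10^6; ε/D = 1.66×10^-5; f = 0.01105
h_f = f(L/D)V²/2g = 3.810 m
Total head H = z + h_f = 9.39 + 3.810 = 13.20 m
P_hyd = ρgQH = 719.0·9.81·0.324·13.20 = 30.17 kW
P_shaft = P_hyd/η = 30.17/0.69 = 43.72 kW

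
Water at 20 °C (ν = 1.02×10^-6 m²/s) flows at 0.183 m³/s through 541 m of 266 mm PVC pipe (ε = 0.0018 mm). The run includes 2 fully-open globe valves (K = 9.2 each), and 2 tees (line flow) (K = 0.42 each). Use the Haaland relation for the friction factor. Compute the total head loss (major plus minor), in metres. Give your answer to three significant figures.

V = 4Q/(πD²) = 3.293 m/s; V²/2g = 0.5527 m
Re = 8.59×10^5, ε/D = 6.77×10^-6 → f = 0.01200 (Haaland)
Major: h_f = f(L/D)·V²/2g = 0.01200·2034·0.5527 = 13.48 m
Minor: ΣK = 19.2; h_m = ΣK·V²/2g = 10.63 m
Total H_L = 13.48 + 10.63 = 24.12 m

H_L ≈ 24.1 m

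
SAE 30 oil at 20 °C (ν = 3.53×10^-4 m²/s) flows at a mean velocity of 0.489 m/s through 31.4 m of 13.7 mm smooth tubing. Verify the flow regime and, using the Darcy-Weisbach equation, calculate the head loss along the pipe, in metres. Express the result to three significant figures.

h_f ≈ 94.2 m

Re = VD/ν = 0.489·0.01370/3.53×10^-4 = 19.0 → laminar (Re < 2300)
f = 64/Re = 3.372
h_f = f(L/D)V²/(2g) = 3.372·(31.4/0.01370)·0.489²/(2·9.81) = 94.20 m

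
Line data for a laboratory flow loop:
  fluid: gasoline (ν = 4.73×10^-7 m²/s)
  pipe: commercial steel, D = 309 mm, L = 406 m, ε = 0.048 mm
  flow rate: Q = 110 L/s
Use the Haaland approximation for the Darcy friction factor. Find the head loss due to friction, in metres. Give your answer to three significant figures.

V = 4Q/(πD²) = 4·0.110/(π·0.309²) = 1.467 m/s
Re = VD/ν = 1.467·0.309/4.73×10^-7 = 9.58×10^5 → turbulent
ε/D = 0.048/309 = 1.55×10^-4
Haaland: f = 0.01411
h_f = f(L/D)V²/(2g) = 0.01411·(406/0.309)·1.467²/(2·9.81) = 2.033 m

h_f ≈ 2.03 m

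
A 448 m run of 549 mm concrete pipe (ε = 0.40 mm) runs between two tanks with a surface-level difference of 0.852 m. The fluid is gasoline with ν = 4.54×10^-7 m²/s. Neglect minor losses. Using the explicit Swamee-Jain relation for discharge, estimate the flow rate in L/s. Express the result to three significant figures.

Swamee-Jain (Type II): Q = -0.965·√(gD⁵h_f/L)·ln[ε/(3.7D) + √(3.17ν²L/(gD³h_f))]
√(gD⁵h_f/L) = √(9.81·0.549⁵·0.852/448) = 0.03050
ε/(3.7D) = 1.97×10^-4; √(3.17ν²L/(gD³h_f)) = 1.45×10^-5
Q = -0.965·0.03050·ln(2.115×10^-4) = 0.2491 m³/s
Check: V = 1.05 m/s, Re = 1.27×10^6, f = 0.01859, h_f = 0.856 m ≈ 0.852 m ✓

Q ≈ 249 L/s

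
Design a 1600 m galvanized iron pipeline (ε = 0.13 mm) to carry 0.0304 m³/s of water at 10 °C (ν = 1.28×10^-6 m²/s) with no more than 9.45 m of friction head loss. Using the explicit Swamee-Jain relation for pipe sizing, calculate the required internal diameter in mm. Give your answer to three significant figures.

Swamee-Jain (Type III): D = 0.66·[ε^1.25·(LQ²/(gh_f))^4.75 + ν·Q^9.4·(L/(gh_f))^5.2]^0.04
LQ²/(gh_f) = 0.01595; L/(gh_f) = 17.26
Term 1 = ε^1.25·(…)^4.75 = 4.03×10^-14; Term 2 = ν·Q^9.4·(…)^5.2 = 1.90×10^-14
D = 0.66·(4.03×10^-14 + 1.90×10^-14)^0.04 = 0.1952 m = 195 mm
Check: V = 1.02 m/s, Re = 1.55×10^5, f = 0.02018, h_f = 8.70 m ≈ 9.45 m ✓

D ≈ 195 mm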